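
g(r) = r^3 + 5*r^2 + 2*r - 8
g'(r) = 3*r^2 + 10*r + 2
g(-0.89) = -6.52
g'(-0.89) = -4.52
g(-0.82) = -6.83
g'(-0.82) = -4.18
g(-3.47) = 3.48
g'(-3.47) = 3.42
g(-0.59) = -7.64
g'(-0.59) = -2.86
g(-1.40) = -3.74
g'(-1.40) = -6.12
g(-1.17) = -5.10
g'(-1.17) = -5.59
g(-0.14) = -8.18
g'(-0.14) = 0.66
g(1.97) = 22.99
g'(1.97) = 33.34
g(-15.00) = -2288.00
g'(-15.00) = 527.00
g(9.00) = 1144.00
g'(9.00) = 335.00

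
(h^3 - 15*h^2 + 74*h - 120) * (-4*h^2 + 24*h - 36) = -4*h^5 + 84*h^4 - 692*h^3 + 2796*h^2 - 5544*h + 4320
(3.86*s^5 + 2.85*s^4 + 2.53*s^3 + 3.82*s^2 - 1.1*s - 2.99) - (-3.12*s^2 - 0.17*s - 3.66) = 3.86*s^5 + 2.85*s^4 + 2.53*s^3 + 6.94*s^2 - 0.93*s + 0.67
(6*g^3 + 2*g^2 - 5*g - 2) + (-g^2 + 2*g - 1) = 6*g^3 + g^2 - 3*g - 3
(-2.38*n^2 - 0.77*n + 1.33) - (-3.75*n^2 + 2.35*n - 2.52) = 1.37*n^2 - 3.12*n + 3.85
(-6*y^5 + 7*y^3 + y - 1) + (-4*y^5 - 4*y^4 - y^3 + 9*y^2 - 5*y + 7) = -10*y^5 - 4*y^4 + 6*y^3 + 9*y^2 - 4*y + 6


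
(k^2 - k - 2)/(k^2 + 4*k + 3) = (k - 2)/(k + 3)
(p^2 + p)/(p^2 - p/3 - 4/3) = 3*p/(3*p - 4)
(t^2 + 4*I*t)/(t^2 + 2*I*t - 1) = t*(t + 4*I)/(t^2 + 2*I*t - 1)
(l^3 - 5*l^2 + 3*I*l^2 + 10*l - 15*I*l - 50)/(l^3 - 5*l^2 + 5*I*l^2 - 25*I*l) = (l - 2*I)/l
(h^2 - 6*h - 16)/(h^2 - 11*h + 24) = (h + 2)/(h - 3)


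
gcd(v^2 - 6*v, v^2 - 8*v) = v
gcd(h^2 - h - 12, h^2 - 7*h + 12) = h - 4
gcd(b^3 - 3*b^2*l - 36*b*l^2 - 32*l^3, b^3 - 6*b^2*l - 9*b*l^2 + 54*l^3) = 1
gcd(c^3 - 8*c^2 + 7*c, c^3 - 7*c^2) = c^2 - 7*c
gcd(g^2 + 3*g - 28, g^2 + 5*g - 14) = g + 7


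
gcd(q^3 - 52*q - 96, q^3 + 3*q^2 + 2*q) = q + 2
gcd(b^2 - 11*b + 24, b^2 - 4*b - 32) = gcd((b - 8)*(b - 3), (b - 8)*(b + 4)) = b - 8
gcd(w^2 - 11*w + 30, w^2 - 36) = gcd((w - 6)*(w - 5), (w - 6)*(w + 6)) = w - 6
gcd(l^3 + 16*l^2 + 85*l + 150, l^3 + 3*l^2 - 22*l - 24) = l + 6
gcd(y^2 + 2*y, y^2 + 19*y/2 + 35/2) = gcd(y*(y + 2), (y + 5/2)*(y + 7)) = 1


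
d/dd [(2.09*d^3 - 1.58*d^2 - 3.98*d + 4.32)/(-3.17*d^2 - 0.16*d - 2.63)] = (-6.6253*d^4 - 0.668799999999999*d^3 - 28.8539*d^2 + 35.6996*d + 11.1586)/(10.0489*d^4 + 1.0144*d^3 + 16.6998*d^2 + 0.8416*d + 6.9169)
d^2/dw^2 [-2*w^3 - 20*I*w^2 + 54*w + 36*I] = -12*w - 40*I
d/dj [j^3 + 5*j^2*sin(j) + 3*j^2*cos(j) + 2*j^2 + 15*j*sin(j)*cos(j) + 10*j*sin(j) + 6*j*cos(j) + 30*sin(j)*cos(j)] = -3*j^2*sin(j) + 5*j^2*cos(j) + 3*j^2 + 4*j*sin(j) + 16*j*cos(j) + 15*j*cos(2*j) + 4*j + 10*sin(j) + 15*sin(2*j)/2 + 6*cos(j) + 30*cos(2*j)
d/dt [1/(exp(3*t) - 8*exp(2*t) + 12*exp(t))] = (-3*exp(2*t) + 16*exp(t) - 12)*exp(-t)/(exp(2*t) - 8*exp(t) + 12)^2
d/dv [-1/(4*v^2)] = 1/(2*v^3)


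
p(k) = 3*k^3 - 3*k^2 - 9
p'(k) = 9*k^2 - 6*k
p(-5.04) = -469.28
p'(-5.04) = 258.85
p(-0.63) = -10.94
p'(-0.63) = 7.35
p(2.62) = 24.36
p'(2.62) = 46.06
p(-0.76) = -12.05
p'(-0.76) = 9.76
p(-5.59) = -626.77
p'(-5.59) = 314.77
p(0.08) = -9.02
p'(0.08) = -0.42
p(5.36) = 366.78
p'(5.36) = 226.41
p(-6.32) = -886.14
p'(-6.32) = 397.40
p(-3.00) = -117.00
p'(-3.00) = 99.00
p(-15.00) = -10809.00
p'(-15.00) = 2115.00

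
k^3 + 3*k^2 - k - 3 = (k - 1)*(k + 1)*(k + 3)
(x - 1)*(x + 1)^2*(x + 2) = x^4 + 3*x^3 + x^2 - 3*x - 2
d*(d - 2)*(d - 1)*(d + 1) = d^4 - 2*d^3 - d^2 + 2*d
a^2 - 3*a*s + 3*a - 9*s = (a + 3)*(a - 3*s)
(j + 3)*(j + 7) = j^2 + 10*j + 21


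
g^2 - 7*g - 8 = (g - 8)*(g + 1)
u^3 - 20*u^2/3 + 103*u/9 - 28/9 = (u - 4)*(u - 7/3)*(u - 1/3)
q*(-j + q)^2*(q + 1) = j^2*q^2 + j^2*q - 2*j*q^3 - 2*j*q^2 + q^4 + q^3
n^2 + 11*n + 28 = (n + 4)*(n + 7)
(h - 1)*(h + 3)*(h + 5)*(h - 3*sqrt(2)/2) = h^4 - 3*sqrt(2)*h^3/2 + 7*h^3 - 21*sqrt(2)*h^2/2 + 7*h^2 - 15*h - 21*sqrt(2)*h/2 + 45*sqrt(2)/2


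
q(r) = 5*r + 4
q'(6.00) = 5.00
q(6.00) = 34.00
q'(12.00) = 5.00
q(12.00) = 64.00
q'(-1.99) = 5.00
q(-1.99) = -5.95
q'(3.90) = 5.00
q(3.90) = 23.50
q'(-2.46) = 5.00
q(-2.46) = -8.30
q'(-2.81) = 5.00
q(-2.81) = -10.05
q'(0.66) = 5.00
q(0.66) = 7.30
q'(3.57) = 5.00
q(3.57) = 21.85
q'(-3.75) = 5.00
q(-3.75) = -14.75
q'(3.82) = 5.00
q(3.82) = 23.10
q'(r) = 5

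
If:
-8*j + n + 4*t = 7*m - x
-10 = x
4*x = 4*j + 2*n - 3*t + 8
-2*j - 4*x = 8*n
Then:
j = 6*t/7 - 116/7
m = 922/49 - 43*t/98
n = 64/7 - 3*t/14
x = -10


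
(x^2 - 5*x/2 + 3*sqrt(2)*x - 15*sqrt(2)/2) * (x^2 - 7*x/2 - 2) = x^4 - 6*x^3 + 3*sqrt(2)*x^3 - 18*sqrt(2)*x^2 + 27*x^2/4 + 5*x + 81*sqrt(2)*x/4 + 15*sqrt(2)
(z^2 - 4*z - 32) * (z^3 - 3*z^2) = z^5 - 7*z^4 - 20*z^3 + 96*z^2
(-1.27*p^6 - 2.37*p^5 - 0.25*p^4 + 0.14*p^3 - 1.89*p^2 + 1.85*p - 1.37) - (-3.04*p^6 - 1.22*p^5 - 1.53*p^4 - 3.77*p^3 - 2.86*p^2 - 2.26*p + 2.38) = 1.77*p^6 - 1.15*p^5 + 1.28*p^4 + 3.91*p^3 + 0.97*p^2 + 4.11*p - 3.75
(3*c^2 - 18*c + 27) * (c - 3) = 3*c^3 - 27*c^2 + 81*c - 81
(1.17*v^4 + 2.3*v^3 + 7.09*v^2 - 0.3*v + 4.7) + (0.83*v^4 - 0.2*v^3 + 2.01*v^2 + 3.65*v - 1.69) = 2.0*v^4 + 2.1*v^3 + 9.1*v^2 + 3.35*v + 3.01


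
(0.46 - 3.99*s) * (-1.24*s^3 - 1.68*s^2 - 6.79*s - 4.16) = 4.9476*s^4 + 6.1328*s^3 + 26.3193*s^2 + 13.475*s - 1.9136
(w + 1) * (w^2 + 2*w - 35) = w^3 + 3*w^2 - 33*w - 35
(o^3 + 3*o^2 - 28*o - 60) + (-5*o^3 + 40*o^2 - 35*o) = -4*o^3 + 43*o^2 - 63*o - 60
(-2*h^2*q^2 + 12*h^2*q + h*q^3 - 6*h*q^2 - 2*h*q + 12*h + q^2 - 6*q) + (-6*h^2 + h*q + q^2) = -2*h^2*q^2 + 12*h^2*q - 6*h^2 + h*q^3 - 6*h*q^2 - h*q + 12*h + 2*q^2 - 6*q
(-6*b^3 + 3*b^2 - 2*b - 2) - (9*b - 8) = -6*b^3 + 3*b^2 - 11*b + 6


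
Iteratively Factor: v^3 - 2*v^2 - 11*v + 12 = (v - 4)*(v^2 + 2*v - 3) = (v - 4)*(v - 1)*(v + 3)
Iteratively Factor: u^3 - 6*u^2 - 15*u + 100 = (u + 4)*(u^2 - 10*u + 25) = (u - 5)*(u + 4)*(u - 5)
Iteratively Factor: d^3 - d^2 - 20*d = (d)*(d^2 - d - 20) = d*(d - 5)*(d + 4)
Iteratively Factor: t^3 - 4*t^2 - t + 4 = (t + 1)*(t^2 - 5*t + 4) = (t - 1)*(t + 1)*(t - 4)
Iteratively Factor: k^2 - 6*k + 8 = (k - 2)*(k - 4)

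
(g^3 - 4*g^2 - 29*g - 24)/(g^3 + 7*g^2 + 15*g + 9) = (g - 8)/(g + 3)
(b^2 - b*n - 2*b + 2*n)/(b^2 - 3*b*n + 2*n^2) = (b - 2)/(b - 2*n)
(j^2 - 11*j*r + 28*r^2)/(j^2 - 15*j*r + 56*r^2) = (-j + 4*r)/(-j + 8*r)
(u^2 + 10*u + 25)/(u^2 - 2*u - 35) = (u + 5)/(u - 7)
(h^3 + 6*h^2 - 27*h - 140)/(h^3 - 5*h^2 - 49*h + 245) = (h + 4)/(h - 7)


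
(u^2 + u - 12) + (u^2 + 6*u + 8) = 2*u^2 + 7*u - 4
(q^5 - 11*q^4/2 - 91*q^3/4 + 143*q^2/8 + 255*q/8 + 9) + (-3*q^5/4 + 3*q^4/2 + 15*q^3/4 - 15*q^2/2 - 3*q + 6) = q^5/4 - 4*q^4 - 19*q^3 + 83*q^2/8 + 231*q/8 + 15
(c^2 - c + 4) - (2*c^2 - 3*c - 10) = -c^2 + 2*c + 14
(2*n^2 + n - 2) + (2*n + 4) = 2*n^2 + 3*n + 2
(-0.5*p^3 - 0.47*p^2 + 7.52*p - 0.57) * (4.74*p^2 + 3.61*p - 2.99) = -2.37*p^5 - 4.0328*p^4 + 35.4431*p^3 + 25.8507*p^2 - 24.5425*p + 1.7043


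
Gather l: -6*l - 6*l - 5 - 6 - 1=-12*l - 12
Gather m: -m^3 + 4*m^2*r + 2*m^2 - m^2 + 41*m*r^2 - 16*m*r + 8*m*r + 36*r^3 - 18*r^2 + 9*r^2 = -m^3 + m^2*(4*r + 1) + m*(41*r^2 - 8*r) + 36*r^3 - 9*r^2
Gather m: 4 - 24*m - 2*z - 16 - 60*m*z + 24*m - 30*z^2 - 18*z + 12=-60*m*z - 30*z^2 - 20*z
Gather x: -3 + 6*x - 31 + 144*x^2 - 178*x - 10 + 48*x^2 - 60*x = 192*x^2 - 232*x - 44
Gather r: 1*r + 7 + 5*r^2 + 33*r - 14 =5*r^2 + 34*r - 7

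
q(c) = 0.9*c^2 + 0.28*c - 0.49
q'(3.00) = 5.68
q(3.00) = 8.45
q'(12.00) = 21.88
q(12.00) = 132.47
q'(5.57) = 10.31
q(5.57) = 28.99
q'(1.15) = 2.35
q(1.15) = 1.02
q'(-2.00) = -3.32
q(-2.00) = 2.55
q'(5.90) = 10.90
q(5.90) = 32.49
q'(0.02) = 0.32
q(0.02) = -0.48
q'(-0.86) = -1.27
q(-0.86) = -0.07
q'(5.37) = 9.95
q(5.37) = 26.97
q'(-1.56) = -2.53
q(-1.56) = 1.26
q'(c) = 1.8*c + 0.28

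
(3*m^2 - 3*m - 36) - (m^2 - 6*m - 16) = 2*m^2 + 3*m - 20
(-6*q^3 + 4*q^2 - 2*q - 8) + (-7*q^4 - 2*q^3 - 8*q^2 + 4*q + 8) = -7*q^4 - 8*q^3 - 4*q^2 + 2*q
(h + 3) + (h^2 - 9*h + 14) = h^2 - 8*h + 17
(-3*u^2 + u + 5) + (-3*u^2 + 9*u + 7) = -6*u^2 + 10*u + 12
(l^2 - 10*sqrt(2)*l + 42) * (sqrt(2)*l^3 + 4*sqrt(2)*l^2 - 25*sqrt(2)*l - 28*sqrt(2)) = sqrt(2)*l^5 - 20*l^4 + 4*sqrt(2)*l^4 - 80*l^3 + 17*sqrt(2)*l^3 + 140*sqrt(2)*l^2 + 500*l^2 - 1050*sqrt(2)*l + 560*l - 1176*sqrt(2)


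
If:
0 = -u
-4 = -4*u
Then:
No Solution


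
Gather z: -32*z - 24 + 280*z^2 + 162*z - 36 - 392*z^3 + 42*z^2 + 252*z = -392*z^3 + 322*z^2 + 382*z - 60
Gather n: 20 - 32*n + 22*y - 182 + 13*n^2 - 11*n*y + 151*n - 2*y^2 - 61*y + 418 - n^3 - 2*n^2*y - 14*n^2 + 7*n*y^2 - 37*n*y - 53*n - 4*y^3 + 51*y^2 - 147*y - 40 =-n^3 + n^2*(-2*y - 1) + n*(7*y^2 - 48*y + 66) - 4*y^3 + 49*y^2 - 186*y + 216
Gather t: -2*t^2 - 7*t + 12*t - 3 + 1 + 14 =-2*t^2 + 5*t + 12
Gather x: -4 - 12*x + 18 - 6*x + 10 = 24 - 18*x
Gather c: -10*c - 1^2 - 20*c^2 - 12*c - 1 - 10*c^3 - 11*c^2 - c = -10*c^3 - 31*c^2 - 23*c - 2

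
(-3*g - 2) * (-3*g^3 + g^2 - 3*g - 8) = 9*g^4 + 3*g^3 + 7*g^2 + 30*g + 16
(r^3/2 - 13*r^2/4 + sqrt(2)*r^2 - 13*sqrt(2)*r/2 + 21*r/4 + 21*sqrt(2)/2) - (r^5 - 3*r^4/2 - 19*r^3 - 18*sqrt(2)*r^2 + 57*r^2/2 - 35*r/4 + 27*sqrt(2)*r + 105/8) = -r^5 + 3*r^4/2 + 39*r^3/2 - 127*r^2/4 + 19*sqrt(2)*r^2 - 67*sqrt(2)*r/2 + 14*r - 105/8 + 21*sqrt(2)/2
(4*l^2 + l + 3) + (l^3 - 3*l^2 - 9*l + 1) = l^3 + l^2 - 8*l + 4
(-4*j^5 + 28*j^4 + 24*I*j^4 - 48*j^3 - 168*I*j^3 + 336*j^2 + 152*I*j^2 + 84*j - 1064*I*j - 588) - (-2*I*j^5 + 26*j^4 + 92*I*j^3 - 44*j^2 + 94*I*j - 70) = -4*j^5 + 2*I*j^5 + 2*j^4 + 24*I*j^4 - 48*j^3 - 260*I*j^3 + 380*j^2 + 152*I*j^2 + 84*j - 1158*I*j - 518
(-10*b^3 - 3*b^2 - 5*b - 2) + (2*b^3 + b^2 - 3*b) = -8*b^3 - 2*b^2 - 8*b - 2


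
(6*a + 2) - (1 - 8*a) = 14*a + 1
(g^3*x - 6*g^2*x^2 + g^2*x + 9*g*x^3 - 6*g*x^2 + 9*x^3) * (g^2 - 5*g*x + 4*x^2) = g^5*x - 11*g^4*x^2 + g^4*x + 43*g^3*x^3 - 11*g^3*x^2 - 69*g^2*x^4 + 43*g^2*x^3 + 36*g*x^5 - 69*g*x^4 + 36*x^5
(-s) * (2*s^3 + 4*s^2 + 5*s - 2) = -2*s^4 - 4*s^3 - 5*s^2 + 2*s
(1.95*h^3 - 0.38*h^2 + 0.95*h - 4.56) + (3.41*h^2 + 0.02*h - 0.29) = 1.95*h^3 + 3.03*h^2 + 0.97*h - 4.85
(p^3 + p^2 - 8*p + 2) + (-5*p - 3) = p^3 + p^2 - 13*p - 1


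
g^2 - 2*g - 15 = (g - 5)*(g + 3)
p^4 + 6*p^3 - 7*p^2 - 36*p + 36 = (p - 2)*(p - 1)*(p + 3)*(p + 6)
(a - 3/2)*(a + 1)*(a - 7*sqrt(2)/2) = a^3 - 7*sqrt(2)*a^2/2 - a^2/2 - 3*a/2 + 7*sqrt(2)*a/4 + 21*sqrt(2)/4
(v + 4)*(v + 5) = v^2 + 9*v + 20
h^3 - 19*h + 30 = (h - 3)*(h - 2)*(h + 5)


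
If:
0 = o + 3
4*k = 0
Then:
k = 0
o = -3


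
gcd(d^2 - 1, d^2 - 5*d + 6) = 1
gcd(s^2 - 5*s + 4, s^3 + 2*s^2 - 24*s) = s - 4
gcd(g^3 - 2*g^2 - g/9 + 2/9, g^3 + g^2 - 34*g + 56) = g - 2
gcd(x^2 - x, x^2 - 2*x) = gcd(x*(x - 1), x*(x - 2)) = x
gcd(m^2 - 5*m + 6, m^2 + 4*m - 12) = m - 2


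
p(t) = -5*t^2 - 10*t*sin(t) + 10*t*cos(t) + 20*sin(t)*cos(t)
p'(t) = -10*t*sin(t) - 10*t*cos(t) - 10*t - 20*sin(t)^2 - 10*sin(t) + 20*cos(t)^2 + 10*cos(t)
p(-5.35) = -122.41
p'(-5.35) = 120.43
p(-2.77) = -15.85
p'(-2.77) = 0.87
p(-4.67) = -61.25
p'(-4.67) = 61.04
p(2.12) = -60.53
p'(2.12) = -51.07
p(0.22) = 5.68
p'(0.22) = 20.84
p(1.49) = -23.14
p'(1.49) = -59.85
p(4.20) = -63.64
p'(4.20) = 8.62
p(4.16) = -64.01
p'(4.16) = 9.92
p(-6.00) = -215.48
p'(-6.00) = 158.06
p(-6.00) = -215.48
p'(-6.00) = 158.06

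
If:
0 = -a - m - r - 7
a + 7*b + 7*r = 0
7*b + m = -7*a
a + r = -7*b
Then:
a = 7/5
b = -1/5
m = -42/5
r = 0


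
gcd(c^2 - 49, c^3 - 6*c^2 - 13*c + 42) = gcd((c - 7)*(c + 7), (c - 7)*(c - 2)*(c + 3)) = c - 7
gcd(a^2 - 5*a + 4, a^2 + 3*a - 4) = a - 1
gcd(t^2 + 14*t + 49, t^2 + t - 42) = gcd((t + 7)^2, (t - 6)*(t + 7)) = t + 7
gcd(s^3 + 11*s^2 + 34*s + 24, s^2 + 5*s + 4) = s^2 + 5*s + 4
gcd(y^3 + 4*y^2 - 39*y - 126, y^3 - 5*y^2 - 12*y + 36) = y^2 - 3*y - 18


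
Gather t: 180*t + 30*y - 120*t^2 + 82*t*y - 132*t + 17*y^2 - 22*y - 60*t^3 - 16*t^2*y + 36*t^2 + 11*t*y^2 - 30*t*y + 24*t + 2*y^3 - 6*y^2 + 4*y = -60*t^3 + t^2*(-16*y - 84) + t*(11*y^2 + 52*y + 72) + 2*y^3 + 11*y^2 + 12*y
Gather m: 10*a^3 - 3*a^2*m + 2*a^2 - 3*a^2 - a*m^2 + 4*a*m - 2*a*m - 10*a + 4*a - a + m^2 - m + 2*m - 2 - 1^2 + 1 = 10*a^3 - a^2 - 7*a + m^2*(1 - a) + m*(-3*a^2 + 2*a + 1) - 2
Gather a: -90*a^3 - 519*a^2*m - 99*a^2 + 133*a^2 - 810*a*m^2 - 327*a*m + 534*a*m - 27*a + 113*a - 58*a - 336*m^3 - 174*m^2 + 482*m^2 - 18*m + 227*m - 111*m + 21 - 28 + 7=-90*a^3 + a^2*(34 - 519*m) + a*(-810*m^2 + 207*m + 28) - 336*m^3 + 308*m^2 + 98*m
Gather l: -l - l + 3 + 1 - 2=2 - 2*l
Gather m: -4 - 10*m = -10*m - 4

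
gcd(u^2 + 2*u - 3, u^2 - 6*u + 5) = u - 1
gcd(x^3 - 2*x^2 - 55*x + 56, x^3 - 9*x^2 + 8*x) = x^2 - 9*x + 8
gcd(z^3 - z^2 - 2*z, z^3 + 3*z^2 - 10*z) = z^2 - 2*z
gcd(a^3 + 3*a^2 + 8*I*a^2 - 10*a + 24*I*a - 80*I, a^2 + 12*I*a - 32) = a + 8*I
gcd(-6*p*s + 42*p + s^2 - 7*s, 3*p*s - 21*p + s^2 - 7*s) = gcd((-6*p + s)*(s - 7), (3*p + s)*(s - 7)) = s - 7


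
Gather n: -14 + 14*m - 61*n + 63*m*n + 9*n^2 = 14*m + 9*n^2 + n*(63*m - 61) - 14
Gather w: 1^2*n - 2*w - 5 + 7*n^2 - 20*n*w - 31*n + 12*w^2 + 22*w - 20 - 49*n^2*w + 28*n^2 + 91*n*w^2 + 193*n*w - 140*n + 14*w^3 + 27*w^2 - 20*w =35*n^2 - 170*n + 14*w^3 + w^2*(91*n + 39) + w*(-49*n^2 + 173*n) - 25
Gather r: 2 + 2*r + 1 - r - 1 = r + 2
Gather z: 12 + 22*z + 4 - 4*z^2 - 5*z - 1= -4*z^2 + 17*z + 15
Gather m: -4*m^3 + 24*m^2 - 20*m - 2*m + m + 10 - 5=-4*m^3 + 24*m^2 - 21*m + 5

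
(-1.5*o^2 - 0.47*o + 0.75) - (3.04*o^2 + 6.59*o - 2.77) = -4.54*o^2 - 7.06*o + 3.52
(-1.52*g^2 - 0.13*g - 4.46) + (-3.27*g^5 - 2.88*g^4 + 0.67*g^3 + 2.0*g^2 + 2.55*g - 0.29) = -3.27*g^5 - 2.88*g^4 + 0.67*g^3 + 0.48*g^2 + 2.42*g - 4.75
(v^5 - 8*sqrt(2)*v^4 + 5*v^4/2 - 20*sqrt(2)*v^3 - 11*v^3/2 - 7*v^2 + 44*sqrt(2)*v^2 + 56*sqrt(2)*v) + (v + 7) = v^5 - 8*sqrt(2)*v^4 + 5*v^4/2 - 20*sqrt(2)*v^3 - 11*v^3/2 - 7*v^2 + 44*sqrt(2)*v^2 + v + 56*sqrt(2)*v + 7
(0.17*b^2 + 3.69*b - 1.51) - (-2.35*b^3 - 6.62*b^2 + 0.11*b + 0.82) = 2.35*b^3 + 6.79*b^2 + 3.58*b - 2.33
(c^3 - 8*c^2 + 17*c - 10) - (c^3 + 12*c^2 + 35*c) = -20*c^2 - 18*c - 10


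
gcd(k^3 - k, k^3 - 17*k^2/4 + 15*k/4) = k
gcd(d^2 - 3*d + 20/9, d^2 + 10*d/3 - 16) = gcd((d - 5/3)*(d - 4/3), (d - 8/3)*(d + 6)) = 1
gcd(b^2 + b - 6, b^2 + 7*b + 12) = b + 3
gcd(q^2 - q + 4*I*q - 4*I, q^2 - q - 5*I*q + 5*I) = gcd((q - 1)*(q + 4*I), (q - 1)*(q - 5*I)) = q - 1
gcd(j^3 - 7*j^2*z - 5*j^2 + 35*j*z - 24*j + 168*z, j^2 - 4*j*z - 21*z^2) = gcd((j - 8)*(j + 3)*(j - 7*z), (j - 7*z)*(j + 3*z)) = -j + 7*z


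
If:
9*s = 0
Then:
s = 0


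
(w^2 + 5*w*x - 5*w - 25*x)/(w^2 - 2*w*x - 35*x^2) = (5 - w)/(-w + 7*x)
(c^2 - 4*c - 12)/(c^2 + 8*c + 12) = (c - 6)/(c + 6)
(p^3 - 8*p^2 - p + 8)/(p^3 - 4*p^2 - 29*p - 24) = (p - 1)/(p + 3)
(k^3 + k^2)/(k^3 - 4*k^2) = (k + 1)/(k - 4)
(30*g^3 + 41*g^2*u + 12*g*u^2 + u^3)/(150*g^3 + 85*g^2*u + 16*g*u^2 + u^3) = (g + u)/(5*g + u)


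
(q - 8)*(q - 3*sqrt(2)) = q^2 - 8*q - 3*sqrt(2)*q + 24*sqrt(2)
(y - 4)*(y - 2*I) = y^2 - 4*y - 2*I*y + 8*I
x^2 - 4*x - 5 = (x - 5)*(x + 1)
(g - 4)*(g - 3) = g^2 - 7*g + 12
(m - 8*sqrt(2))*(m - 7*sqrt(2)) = m^2 - 15*sqrt(2)*m + 112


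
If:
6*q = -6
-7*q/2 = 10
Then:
No Solution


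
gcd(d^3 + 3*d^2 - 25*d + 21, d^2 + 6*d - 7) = d^2 + 6*d - 7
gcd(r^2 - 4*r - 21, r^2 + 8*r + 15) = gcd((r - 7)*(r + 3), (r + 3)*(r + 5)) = r + 3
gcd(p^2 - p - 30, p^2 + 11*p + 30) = p + 5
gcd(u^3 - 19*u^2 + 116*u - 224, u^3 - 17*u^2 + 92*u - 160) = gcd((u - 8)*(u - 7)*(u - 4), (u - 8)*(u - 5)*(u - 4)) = u^2 - 12*u + 32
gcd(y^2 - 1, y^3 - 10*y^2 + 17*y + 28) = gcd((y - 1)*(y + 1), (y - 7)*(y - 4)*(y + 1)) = y + 1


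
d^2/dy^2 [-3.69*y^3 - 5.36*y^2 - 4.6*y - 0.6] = -22.14*y - 10.72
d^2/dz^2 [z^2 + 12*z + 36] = 2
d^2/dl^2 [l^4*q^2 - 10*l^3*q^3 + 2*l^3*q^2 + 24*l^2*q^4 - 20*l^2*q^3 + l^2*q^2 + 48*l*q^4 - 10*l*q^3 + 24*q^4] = q^2*(12*l^2 - 60*l*q + 12*l + 48*q^2 - 40*q + 2)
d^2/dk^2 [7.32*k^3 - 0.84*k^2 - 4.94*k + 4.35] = 43.92*k - 1.68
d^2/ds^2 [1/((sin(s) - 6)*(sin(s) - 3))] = (-4*sin(s)^4 + 27*sin(s)^3 - 3*sin(s)^2 - 216*sin(s) + 126)/((sin(s) - 6)^3*(sin(s) - 3)^3)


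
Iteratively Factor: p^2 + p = (p)*(p + 1)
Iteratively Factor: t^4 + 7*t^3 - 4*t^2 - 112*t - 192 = (t + 4)*(t^3 + 3*t^2 - 16*t - 48) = (t + 3)*(t + 4)*(t^2 - 16) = (t + 3)*(t + 4)^2*(t - 4)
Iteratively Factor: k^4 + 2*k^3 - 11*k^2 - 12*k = (k + 4)*(k^3 - 2*k^2 - 3*k) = (k + 1)*(k + 4)*(k^2 - 3*k) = k*(k + 1)*(k + 4)*(k - 3)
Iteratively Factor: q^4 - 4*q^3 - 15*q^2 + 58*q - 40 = (q - 5)*(q^3 + q^2 - 10*q + 8) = (q - 5)*(q - 1)*(q^2 + 2*q - 8) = (q - 5)*(q - 2)*(q - 1)*(q + 4)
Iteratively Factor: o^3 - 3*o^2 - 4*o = (o - 4)*(o^2 + o) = o*(o - 4)*(o + 1)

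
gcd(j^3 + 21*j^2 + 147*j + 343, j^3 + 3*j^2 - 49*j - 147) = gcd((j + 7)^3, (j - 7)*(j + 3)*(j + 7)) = j + 7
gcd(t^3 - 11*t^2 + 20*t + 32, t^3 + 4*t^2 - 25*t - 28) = t^2 - 3*t - 4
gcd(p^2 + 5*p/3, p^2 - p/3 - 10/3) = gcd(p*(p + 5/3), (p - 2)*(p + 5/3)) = p + 5/3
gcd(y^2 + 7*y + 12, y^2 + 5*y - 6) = 1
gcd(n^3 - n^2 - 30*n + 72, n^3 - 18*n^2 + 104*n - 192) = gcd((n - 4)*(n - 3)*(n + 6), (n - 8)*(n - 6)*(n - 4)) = n - 4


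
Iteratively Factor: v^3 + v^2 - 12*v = (v - 3)*(v^2 + 4*v) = (v - 3)*(v + 4)*(v)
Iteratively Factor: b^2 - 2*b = (b - 2)*(b)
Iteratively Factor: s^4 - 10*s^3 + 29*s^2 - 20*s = (s - 4)*(s^3 - 6*s^2 + 5*s) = (s - 4)*(s - 1)*(s^2 - 5*s) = (s - 5)*(s - 4)*(s - 1)*(s)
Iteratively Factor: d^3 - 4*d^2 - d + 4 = (d + 1)*(d^2 - 5*d + 4) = (d - 4)*(d + 1)*(d - 1)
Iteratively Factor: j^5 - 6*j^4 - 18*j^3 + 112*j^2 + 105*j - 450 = (j + 3)*(j^4 - 9*j^3 + 9*j^2 + 85*j - 150) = (j - 2)*(j + 3)*(j^3 - 7*j^2 - 5*j + 75) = (j - 5)*(j - 2)*(j + 3)*(j^2 - 2*j - 15) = (j - 5)*(j - 2)*(j + 3)^2*(j - 5)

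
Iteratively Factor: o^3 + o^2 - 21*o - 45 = (o - 5)*(o^2 + 6*o + 9) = (o - 5)*(o + 3)*(o + 3)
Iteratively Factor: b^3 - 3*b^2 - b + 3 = (b + 1)*(b^2 - 4*b + 3) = (b - 3)*(b + 1)*(b - 1)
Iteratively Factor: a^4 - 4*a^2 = (a)*(a^3 - 4*a) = a*(a + 2)*(a^2 - 2*a) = a^2*(a + 2)*(a - 2)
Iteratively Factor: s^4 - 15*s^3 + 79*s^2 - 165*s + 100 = (s - 1)*(s^3 - 14*s^2 + 65*s - 100) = (s - 4)*(s - 1)*(s^2 - 10*s + 25) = (s - 5)*(s - 4)*(s - 1)*(s - 5)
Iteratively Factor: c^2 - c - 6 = (c - 3)*(c + 2)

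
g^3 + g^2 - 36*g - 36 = (g - 6)*(g + 1)*(g + 6)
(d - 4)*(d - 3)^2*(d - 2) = d^4 - 12*d^3 + 53*d^2 - 102*d + 72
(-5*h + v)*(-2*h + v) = 10*h^2 - 7*h*v + v^2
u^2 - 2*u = u*(u - 2)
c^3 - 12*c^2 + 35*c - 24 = (c - 8)*(c - 3)*(c - 1)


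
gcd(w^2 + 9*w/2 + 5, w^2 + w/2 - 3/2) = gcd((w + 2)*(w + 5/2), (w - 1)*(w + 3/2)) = 1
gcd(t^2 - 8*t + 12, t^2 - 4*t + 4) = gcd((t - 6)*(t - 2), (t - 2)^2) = t - 2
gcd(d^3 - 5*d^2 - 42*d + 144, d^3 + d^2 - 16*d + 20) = 1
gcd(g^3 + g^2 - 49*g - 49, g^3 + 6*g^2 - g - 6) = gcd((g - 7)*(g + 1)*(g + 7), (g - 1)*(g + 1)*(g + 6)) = g + 1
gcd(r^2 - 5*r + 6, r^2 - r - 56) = 1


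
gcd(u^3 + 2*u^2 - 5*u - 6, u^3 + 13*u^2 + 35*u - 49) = 1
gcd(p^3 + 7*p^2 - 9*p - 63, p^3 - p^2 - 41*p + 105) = p^2 + 4*p - 21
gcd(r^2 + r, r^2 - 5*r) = r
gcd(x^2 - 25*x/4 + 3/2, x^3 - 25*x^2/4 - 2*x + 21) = x - 6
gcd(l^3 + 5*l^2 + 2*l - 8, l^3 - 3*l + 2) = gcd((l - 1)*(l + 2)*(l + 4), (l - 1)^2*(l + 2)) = l^2 + l - 2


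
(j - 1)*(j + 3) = j^2 + 2*j - 3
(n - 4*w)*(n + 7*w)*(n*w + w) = n^3*w + 3*n^2*w^2 + n^2*w - 28*n*w^3 + 3*n*w^2 - 28*w^3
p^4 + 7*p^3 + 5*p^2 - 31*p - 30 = (p - 2)*(p + 1)*(p + 3)*(p + 5)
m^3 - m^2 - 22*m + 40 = (m - 4)*(m - 2)*(m + 5)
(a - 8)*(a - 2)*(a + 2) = a^3 - 8*a^2 - 4*a + 32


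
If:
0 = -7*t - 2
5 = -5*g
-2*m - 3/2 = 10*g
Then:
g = -1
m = 17/4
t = -2/7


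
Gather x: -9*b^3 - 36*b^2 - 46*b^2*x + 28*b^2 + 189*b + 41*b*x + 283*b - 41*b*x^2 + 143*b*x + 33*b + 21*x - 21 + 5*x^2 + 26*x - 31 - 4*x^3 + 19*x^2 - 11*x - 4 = -9*b^3 - 8*b^2 + 505*b - 4*x^3 + x^2*(24 - 41*b) + x*(-46*b^2 + 184*b + 36) - 56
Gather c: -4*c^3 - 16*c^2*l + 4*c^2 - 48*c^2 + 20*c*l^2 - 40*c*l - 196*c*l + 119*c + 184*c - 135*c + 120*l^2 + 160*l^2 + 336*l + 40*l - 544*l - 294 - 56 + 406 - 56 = -4*c^3 + c^2*(-16*l - 44) + c*(20*l^2 - 236*l + 168) + 280*l^2 - 168*l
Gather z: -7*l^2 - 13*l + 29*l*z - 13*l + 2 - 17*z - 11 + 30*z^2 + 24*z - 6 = -7*l^2 - 26*l + 30*z^2 + z*(29*l + 7) - 15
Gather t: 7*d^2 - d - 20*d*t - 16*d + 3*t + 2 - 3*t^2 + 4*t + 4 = 7*d^2 - 17*d - 3*t^2 + t*(7 - 20*d) + 6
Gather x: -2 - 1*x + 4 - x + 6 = 8 - 2*x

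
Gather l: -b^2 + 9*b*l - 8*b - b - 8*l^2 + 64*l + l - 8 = -b^2 - 9*b - 8*l^2 + l*(9*b + 65) - 8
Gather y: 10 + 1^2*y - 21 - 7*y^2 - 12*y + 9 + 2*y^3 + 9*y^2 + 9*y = 2*y^3 + 2*y^2 - 2*y - 2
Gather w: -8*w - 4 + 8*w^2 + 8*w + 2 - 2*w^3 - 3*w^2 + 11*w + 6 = -2*w^3 + 5*w^2 + 11*w + 4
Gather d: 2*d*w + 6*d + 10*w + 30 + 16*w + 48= d*(2*w + 6) + 26*w + 78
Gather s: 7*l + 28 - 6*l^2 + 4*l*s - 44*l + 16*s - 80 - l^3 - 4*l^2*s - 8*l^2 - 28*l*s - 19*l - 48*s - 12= -l^3 - 14*l^2 - 56*l + s*(-4*l^2 - 24*l - 32) - 64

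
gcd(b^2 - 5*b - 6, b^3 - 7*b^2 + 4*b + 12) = b^2 - 5*b - 6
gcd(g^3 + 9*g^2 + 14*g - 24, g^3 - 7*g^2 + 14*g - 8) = g - 1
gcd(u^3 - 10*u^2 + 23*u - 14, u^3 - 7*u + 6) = u^2 - 3*u + 2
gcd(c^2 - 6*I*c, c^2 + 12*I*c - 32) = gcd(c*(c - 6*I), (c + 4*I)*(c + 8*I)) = 1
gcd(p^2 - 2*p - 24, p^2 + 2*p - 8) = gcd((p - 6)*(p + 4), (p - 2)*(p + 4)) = p + 4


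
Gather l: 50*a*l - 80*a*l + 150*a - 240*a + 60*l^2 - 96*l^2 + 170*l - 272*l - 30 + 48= -90*a - 36*l^2 + l*(-30*a - 102) + 18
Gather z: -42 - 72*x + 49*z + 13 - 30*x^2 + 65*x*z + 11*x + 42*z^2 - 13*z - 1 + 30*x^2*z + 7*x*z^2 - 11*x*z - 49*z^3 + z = -30*x^2 - 61*x - 49*z^3 + z^2*(7*x + 42) + z*(30*x^2 + 54*x + 37) - 30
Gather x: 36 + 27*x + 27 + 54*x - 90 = 81*x - 27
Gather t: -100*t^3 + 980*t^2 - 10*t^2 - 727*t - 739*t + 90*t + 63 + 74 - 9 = -100*t^3 + 970*t^2 - 1376*t + 128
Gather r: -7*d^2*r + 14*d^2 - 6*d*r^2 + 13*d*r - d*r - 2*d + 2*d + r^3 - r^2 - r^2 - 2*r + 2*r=14*d^2 + r^3 + r^2*(-6*d - 2) + r*(-7*d^2 + 12*d)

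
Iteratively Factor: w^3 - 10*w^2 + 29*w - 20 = (w - 1)*(w^2 - 9*w + 20) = (w - 4)*(w - 1)*(w - 5)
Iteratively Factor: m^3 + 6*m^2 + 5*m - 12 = (m - 1)*(m^2 + 7*m + 12) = (m - 1)*(m + 3)*(m + 4)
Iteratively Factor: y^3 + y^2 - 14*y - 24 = (y + 2)*(y^2 - y - 12) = (y - 4)*(y + 2)*(y + 3)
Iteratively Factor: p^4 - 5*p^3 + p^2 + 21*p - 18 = (p + 2)*(p^3 - 7*p^2 + 15*p - 9) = (p - 3)*(p + 2)*(p^2 - 4*p + 3) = (p - 3)*(p - 1)*(p + 2)*(p - 3)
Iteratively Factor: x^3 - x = (x + 1)*(x^2 - x) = (x - 1)*(x + 1)*(x)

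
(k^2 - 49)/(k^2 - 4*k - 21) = (k + 7)/(k + 3)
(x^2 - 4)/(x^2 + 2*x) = (x - 2)/x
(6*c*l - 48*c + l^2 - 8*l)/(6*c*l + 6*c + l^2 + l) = (l - 8)/(l + 1)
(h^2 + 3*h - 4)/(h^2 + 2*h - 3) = (h + 4)/(h + 3)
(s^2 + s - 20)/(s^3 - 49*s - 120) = (s - 4)/(s^2 - 5*s - 24)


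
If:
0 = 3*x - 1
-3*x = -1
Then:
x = 1/3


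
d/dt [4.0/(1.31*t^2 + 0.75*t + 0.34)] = (-10.48*t - 3.0)/(1.31*t^2 + 0.75*t + 0.34)^2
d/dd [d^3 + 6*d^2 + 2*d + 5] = 3*d^2 + 12*d + 2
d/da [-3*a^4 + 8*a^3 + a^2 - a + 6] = -12*a^3 + 24*a^2 + 2*a - 1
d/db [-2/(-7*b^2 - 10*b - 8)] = 4*(-7*b - 5)/(7*b^2 + 10*b + 8)^2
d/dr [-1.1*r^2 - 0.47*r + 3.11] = -2.2*r - 0.47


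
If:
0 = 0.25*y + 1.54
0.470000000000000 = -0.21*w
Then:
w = -2.24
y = -6.16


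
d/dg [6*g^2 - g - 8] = 12*g - 1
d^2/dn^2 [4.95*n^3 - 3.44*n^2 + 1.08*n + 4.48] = 29.7*n - 6.88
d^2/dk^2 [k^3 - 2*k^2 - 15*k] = 6*k - 4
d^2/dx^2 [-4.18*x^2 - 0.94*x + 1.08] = -8.36000000000000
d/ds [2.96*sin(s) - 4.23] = 2.96*cos(s)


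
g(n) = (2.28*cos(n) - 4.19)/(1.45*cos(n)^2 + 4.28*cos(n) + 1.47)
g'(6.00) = 0.17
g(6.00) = -0.29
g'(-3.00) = 0.47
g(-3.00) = 4.79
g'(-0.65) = 0.52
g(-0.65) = -0.41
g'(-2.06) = 268.12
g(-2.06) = 23.80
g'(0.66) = -0.53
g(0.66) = -0.42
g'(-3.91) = -10.24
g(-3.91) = 6.80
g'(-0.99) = 1.24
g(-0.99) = -0.69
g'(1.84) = -91.09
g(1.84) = -11.05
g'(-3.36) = -0.77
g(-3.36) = 4.84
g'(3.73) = 4.18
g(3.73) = 5.60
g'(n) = (2.9*sin(n)*cos(n) + 4.28*sin(n))*(2.28*cos(n) - 4.19)/(1.45*cos(n)^2 + 4.28*cos(n) + 1.47)^2 - 2.28*sin(n)/(1.45*cos(n)^2 + 4.28*cos(n) + 1.47) = (3.306*cos(n)^2 - 12.151*cos(n) - 21.2848)*sin(n)/(2.1025*cos(n)^4 + 12.412*cos(n)^3 + 22.5814*cos(n)^2 + 12.5832*cos(n) + 2.1609)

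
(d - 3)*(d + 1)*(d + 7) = d^3 + 5*d^2 - 17*d - 21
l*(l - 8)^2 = l^3 - 16*l^2 + 64*l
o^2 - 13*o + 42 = (o - 7)*(o - 6)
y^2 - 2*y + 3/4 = (y - 3/2)*(y - 1/2)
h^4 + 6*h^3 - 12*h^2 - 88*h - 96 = (h - 4)*(h + 2)^2*(h + 6)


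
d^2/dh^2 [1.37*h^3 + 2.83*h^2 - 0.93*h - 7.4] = 8.22*h + 5.66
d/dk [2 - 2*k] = -2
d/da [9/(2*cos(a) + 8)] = 9*sin(a)/(2*(cos(a) + 4)^2)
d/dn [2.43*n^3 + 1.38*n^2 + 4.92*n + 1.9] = 7.29*n^2 + 2.76*n + 4.92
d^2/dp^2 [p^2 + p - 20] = 2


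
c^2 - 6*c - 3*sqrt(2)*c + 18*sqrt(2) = (c - 6)*(c - 3*sqrt(2))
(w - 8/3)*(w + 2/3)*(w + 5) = w^3 + 3*w^2 - 106*w/9 - 80/9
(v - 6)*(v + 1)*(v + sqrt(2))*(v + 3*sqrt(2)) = v^4 - 5*v^3 + 4*sqrt(2)*v^3 - 20*sqrt(2)*v^2 - 24*sqrt(2)*v - 30*v - 36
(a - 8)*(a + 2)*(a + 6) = a^3 - 52*a - 96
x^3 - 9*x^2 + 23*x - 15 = (x - 5)*(x - 3)*(x - 1)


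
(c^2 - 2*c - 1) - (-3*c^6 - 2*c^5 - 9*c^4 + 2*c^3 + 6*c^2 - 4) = 3*c^6 + 2*c^5 + 9*c^4 - 2*c^3 - 5*c^2 - 2*c + 3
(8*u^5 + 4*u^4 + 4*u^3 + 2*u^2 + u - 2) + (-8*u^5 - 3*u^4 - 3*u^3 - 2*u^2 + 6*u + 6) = u^4 + u^3 + 7*u + 4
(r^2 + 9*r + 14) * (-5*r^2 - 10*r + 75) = -5*r^4 - 55*r^3 - 85*r^2 + 535*r + 1050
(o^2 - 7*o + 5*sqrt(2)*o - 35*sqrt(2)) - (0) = o^2 - 7*o + 5*sqrt(2)*o - 35*sqrt(2)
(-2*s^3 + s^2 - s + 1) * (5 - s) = 2*s^4 - 11*s^3 + 6*s^2 - 6*s + 5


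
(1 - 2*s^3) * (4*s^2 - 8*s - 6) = -8*s^5 + 16*s^4 + 12*s^3 + 4*s^2 - 8*s - 6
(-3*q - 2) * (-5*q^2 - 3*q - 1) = 15*q^3 + 19*q^2 + 9*q + 2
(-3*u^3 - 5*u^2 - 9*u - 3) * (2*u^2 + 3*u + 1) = -6*u^5 - 19*u^4 - 36*u^3 - 38*u^2 - 18*u - 3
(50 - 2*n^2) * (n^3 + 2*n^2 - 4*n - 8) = -2*n^5 - 4*n^4 + 58*n^3 + 116*n^2 - 200*n - 400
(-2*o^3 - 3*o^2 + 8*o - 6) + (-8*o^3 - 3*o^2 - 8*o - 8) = -10*o^3 - 6*o^2 - 14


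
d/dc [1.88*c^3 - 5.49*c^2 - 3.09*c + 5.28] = 5.64*c^2 - 10.98*c - 3.09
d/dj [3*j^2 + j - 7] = 6*j + 1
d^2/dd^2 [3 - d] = 0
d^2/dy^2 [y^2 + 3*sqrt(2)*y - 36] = 2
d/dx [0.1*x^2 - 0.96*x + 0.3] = 0.2*x - 0.96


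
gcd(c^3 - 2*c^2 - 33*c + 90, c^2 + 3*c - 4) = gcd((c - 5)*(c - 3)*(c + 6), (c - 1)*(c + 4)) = 1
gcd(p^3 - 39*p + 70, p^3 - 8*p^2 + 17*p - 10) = p^2 - 7*p + 10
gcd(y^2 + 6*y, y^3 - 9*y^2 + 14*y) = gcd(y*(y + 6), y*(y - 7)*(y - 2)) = y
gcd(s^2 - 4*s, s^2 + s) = s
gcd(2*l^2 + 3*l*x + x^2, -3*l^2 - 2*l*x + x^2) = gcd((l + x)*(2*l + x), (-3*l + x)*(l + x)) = l + x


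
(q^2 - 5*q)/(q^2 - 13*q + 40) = q/(q - 8)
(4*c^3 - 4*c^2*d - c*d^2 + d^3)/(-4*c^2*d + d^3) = (-c + d)/d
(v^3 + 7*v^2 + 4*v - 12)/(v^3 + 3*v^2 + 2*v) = (v^2 + 5*v - 6)/(v*(v + 1))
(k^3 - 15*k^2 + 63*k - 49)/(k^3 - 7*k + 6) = (k^2 - 14*k + 49)/(k^2 + k - 6)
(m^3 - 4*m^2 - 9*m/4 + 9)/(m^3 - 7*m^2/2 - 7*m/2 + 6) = (m - 3/2)/(m - 1)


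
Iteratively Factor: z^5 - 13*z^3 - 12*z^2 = (z - 4)*(z^4 + 4*z^3 + 3*z^2) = z*(z - 4)*(z^3 + 4*z^2 + 3*z) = z*(z - 4)*(z + 1)*(z^2 + 3*z) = z*(z - 4)*(z + 1)*(z + 3)*(z)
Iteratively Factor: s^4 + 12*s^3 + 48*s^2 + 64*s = (s + 4)*(s^3 + 8*s^2 + 16*s) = s*(s + 4)*(s^2 + 8*s + 16) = s*(s + 4)^2*(s + 4)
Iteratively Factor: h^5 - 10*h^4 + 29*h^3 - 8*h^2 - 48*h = (h - 3)*(h^4 - 7*h^3 + 8*h^2 + 16*h) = (h - 4)*(h - 3)*(h^3 - 3*h^2 - 4*h) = (h - 4)*(h - 3)*(h + 1)*(h^2 - 4*h) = h*(h - 4)*(h - 3)*(h + 1)*(h - 4)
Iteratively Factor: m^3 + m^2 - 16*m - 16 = (m + 4)*(m^2 - 3*m - 4) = (m + 1)*(m + 4)*(m - 4)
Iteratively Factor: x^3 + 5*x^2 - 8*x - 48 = (x + 4)*(x^2 + x - 12) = (x + 4)^2*(x - 3)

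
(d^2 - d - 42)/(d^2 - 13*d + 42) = (d + 6)/(d - 6)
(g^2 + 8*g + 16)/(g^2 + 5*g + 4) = (g + 4)/(g + 1)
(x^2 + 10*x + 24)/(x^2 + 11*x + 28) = (x + 6)/(x + 7)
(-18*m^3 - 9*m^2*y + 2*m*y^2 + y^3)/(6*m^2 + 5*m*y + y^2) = -3*m + y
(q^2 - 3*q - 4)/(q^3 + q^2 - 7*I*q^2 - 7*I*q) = (q - 4)/(q*(q - 7*I))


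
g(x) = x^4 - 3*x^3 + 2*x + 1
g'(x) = 4*x^3 - 9*x^2 + 2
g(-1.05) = 3.59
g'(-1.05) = -12.55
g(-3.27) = 213.70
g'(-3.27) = -234.10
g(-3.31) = 223.21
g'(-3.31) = -241.66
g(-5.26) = 1192.57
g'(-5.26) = -829.13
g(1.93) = -2.83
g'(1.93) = -2.77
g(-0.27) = 0.52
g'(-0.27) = 1.27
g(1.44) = -0.78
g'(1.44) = -4.72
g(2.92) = 4.85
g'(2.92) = 24.85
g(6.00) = 661.00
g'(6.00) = 542.00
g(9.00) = 4393.00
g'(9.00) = 2189.00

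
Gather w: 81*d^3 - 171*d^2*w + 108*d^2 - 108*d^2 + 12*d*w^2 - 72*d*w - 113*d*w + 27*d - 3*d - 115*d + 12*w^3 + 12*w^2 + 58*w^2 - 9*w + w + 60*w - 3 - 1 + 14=81*d^3 - 91*d + 12*w^3 + w^2*(12*d + 70) + w*(-171*d^2 - 185*d + 52) + 10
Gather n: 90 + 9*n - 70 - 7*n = 2*n + 20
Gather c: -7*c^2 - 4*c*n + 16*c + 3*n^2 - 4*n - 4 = -7*c^2 + c*(16 - 4*n) + 3*n^2 - 4*n - 4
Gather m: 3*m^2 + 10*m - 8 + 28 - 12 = 3*m^2 + 10*m + 8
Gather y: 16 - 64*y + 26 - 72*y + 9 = 51 - 136*y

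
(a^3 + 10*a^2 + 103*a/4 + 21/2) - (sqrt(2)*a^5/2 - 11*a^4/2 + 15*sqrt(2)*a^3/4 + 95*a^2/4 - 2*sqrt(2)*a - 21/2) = -sqrt(2)*a^5/2 + 11*a^4/2 - 15*sqrt(2)*a^3/4 + a^3 - 55*a^2/4 + 2*sqrt(2)*a + 103*a/4 + 21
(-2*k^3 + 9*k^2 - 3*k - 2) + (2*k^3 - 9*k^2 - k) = -4*k - 2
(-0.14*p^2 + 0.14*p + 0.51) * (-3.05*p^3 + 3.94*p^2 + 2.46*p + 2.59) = 0.427*p^5 - 0.9786*p^4 - 1.3483*p^3 + 1.9912*p^2 + 1.6172*p + 1.3209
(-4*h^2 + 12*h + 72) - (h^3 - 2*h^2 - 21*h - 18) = -h^3 - 2*h^2 + 33*h + 90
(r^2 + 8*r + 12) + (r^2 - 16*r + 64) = 2*r^2 - 8*r + 76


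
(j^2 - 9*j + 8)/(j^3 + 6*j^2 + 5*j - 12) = (j - 8)/(j^2 + 7*j + 12)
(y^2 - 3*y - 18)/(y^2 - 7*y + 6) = (y + 3)/(y - 1)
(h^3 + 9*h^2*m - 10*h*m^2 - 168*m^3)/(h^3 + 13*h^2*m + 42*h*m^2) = (h - 4*m)/h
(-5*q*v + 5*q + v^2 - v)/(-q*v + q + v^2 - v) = (5*q - v)/(q - v)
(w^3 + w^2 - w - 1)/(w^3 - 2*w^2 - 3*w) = (w^2 - 1)/(w*(w - 3))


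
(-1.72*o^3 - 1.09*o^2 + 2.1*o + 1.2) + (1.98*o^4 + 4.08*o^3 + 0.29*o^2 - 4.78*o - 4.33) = 1.98*o^4 + 2.36*o^3 - 0.8*o^2 - 2.68*o - 3.13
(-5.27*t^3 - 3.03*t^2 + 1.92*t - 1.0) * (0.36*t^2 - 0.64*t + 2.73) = -1.8972*t^5 + 2.282*t^4 - 11.7567*t^3 - 9.8607*t^2 + 5.8816*t - 2.73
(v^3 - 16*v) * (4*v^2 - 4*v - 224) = 4*v^5 - 4*v^4 - 288*v^3 + 64*v^2 + 3584*v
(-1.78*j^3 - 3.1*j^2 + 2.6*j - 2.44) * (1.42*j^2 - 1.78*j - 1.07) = -2.5276*j^5 - 1.2336*j^4 + 11.1146*j^3 - 4.7758*j^2 + 1.5612*j + 2.6108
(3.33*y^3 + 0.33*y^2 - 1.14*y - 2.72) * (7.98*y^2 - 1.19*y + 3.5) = 26.5734*y^5 - 1.3293*y^4 + 2.1651*y^3 - 19.194*y^2 - 0.7532*y - 9.52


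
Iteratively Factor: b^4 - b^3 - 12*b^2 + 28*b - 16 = (b - 2)*(b^3 + b^2 - 10*b + 8) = (b - 2)*(b + 4)*(b^2 - 3*b + 2) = (b - 2)^2*(b + 4)*(b - 1)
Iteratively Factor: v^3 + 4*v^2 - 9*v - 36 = (v - 3)*(v^2 + 7*v + 12) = (v - 3)*(v + 4)*(v + 3)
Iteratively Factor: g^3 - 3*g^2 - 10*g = (g - 5)*(g^2 + 2*g) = g*(g - 5)*(g + 2)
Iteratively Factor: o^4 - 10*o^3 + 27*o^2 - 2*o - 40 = (o - 5)*(o^3 - 5*o^2 + 2*o + 8) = (o - 5)*(o + 1)*(o^2 - 6*o + 8) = (o - 5)*(o - 4)*(o + 1)*(o - 2)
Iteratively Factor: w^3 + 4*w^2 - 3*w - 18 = (w + 3)*(w^2 + w - 6) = (w + 3)^2*(w - 2)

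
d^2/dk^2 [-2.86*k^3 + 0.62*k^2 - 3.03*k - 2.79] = 1.24 - 17.16*k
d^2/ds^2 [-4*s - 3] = 0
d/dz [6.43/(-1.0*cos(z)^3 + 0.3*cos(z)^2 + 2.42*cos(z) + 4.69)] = (-19.29*cos(z)^2 + 3.858*cos(z) + 15.5606)*sin(z)/(-1.0*cos(z)^3 + 0.3*cos(z)^2 + 2.42*cos(z) + 4.69)^2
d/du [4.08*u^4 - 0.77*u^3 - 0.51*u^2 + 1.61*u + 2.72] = 16.32*u^3 - 2.31*u^2 - 1.02*u + 1.61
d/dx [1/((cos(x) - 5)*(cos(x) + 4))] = (-sin(x) + sin(2*x))/((cos(x) - 5)^2*(cos(x) + 4)^2)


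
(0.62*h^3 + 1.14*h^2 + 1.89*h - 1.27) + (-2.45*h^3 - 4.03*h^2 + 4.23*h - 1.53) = -1.83*h^3 - 2.89*h^2 + 6.12*h - 2.8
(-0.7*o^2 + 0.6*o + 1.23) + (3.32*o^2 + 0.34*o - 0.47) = 2.62*o^2 + 0.94*o + 0.76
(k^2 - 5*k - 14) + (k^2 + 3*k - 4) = 2*k^2 - 2*k - 18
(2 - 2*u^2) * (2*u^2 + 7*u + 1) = -4*u^4 - 14*u^3 + 2*u^2 + 14*u + 2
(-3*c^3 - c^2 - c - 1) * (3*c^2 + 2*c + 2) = -9*c^5 - 9*c^4 - 11*c^3 - 7*c^2 - 4*c - 2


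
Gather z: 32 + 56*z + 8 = 56*z + 40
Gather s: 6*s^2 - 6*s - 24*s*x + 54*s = 6*s^2 + s*(48 - 24*x)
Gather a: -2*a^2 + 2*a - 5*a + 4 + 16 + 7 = -2*a^2 - 3*a + 27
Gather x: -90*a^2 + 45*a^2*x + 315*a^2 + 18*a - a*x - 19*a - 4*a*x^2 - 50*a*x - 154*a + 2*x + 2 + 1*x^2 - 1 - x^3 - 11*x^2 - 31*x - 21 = 225*a^2 - 155*a - x^3 + x^2*(-4*a - 10) + x*(45*a^2 - 51*a - 29) - 20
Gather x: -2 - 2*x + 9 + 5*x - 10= 3*x - 3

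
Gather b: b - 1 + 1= b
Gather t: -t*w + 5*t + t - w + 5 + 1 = t*(6 - w) - w + 6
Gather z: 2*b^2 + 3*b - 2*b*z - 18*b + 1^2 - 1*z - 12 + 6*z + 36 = 2*b^2 - 15*b + z*(5 - 2*b) + 25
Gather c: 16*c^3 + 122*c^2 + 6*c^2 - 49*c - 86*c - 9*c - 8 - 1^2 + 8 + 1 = 16*c^3 + 128*c^2 - 144*c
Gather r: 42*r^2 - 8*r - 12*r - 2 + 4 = 42*r^2 - 20*r + 2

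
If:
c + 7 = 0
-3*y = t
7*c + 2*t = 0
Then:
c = -7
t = 49/2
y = -49/6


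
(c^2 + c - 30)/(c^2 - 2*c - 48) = (c - 5)/(c - 8)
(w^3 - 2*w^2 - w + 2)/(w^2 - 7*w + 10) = (w^2 - 1)/(w - 5)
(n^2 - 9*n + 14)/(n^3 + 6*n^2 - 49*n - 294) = (n - 2)/(n^2 + 13*n + 42)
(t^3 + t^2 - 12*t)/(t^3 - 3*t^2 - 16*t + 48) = t/(t - 4)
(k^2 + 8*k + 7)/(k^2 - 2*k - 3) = (k + 7)/(k - 3)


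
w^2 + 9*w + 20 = (w + 4)*(w + 5)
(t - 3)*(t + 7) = t^2 + 4*t - 21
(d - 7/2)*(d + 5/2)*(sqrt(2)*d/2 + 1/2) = sqrt(2)*d^3/2 - sqrt(2)*d^2/2 + d^2/2 - 35*sqrt(2)*d/8 - d/2 - 35/8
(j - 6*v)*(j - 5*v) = j^2 - 11*j*v + 30*v^2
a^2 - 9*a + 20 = (a - 5)*(a - 4)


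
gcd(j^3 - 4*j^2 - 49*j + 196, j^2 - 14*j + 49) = j - 7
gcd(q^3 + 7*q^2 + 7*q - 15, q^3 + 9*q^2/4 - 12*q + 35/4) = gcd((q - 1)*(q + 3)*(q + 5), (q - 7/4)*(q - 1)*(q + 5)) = q^2 + 4*q - 5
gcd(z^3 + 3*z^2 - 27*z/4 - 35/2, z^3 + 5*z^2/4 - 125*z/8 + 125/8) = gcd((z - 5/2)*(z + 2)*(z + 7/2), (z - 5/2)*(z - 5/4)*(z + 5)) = z - 5/2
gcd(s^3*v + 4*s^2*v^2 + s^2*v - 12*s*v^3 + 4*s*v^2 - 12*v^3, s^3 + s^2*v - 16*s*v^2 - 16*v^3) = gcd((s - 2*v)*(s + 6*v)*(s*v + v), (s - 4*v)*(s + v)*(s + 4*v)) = 1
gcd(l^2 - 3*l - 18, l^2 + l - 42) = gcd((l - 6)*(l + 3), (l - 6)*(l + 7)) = l - 6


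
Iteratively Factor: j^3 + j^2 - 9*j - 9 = (j + 3)*(j^2 - 2*j - 3) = (j + 1)*(j + 3)*(j - 3)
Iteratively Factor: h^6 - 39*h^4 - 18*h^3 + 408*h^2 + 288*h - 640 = (h - 4)*(h^5 + 4*h^4 - 23*h^3 - 110*h^2 - 32*h + 160) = (h - 4)*(h + 4)*(h^4 - 23*h^2 - 18*h + 40) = (h - 5)*(h - 4)*(h + 4)*(h^3 + 5*h^2 + 2*h - 8) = (h - 5)*(h - 4)*(h + 4)^2*(h^2 + h - 2) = (h - 5)*(h - 4)*(h + 2)*(h + 4)^2*(h - 1)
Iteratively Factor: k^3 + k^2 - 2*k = (k - 1)*(k^2 + 2*k) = k*(k - 1)*(k + 2)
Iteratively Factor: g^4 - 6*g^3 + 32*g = (g + 2)*(g^3 - 8*g^2 + 16*g) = g*(g + 2)*(g^2 - 8*g + 16) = g*(g - 4)*(g + 2)*(g - 4)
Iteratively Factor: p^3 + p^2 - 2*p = (p)*(p^2 + p - 2) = p*(p + 2)*(p - 1)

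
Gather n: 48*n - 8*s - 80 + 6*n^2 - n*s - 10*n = 6*n^2 + n*(38 - s) - 8*s - 80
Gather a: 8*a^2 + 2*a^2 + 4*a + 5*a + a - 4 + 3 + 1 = 10*a^2 + 10*a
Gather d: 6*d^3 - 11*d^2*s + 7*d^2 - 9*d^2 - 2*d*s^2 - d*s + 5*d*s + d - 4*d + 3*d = 6*d^3 + d^2*(-11*s - 2) + d*(-2*s^2 + 4*s)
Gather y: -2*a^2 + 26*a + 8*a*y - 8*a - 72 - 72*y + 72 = -2*a^2 + 18*a + y*(8*a - 72)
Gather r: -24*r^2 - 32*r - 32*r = -24*r^2 - 64*r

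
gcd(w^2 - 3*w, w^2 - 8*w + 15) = w - 3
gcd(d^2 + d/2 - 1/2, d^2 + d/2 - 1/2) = d^2 + d/2 - 1/2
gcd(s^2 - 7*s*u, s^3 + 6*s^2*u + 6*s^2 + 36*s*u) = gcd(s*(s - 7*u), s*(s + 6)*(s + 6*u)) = s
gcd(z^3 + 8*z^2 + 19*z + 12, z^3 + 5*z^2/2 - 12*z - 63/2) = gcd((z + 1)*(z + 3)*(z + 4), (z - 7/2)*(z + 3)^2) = z + 3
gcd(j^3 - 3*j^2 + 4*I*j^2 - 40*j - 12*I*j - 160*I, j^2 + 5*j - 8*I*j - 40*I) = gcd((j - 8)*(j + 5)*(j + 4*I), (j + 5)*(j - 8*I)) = j + 5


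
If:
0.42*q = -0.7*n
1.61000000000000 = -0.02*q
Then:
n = 48.30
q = -80.50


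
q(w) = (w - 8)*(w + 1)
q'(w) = 2*w - 7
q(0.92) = -13.59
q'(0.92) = -5.16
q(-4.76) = 47.98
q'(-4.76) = -16.52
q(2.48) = -19.21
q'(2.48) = -2.04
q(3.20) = -20.16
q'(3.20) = -0.60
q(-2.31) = 13.51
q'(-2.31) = -11.62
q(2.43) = -19.11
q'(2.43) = -2.14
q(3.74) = -20.19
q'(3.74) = 0.48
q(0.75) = -12.69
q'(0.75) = -5.50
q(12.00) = 52.00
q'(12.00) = 17.00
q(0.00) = -8.00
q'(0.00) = -7.00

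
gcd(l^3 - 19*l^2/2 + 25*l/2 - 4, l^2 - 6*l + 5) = l - 1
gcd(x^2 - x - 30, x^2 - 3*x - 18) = x - 6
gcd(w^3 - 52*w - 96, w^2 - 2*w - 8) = w + 2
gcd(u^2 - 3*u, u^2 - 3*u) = u^2 - 3*u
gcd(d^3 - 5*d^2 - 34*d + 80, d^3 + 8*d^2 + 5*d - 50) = d^2 + 3*d - 10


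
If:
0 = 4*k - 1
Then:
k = 1/4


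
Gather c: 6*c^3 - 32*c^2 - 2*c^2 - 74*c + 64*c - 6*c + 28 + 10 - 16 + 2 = 6*c^3 - 34*c^2 - 16*c + 24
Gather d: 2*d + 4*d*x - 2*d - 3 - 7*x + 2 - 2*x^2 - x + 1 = 4*d*x - 2*x^2 - 8*x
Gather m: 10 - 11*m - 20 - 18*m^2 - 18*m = -18*m^2 - 29*m - 10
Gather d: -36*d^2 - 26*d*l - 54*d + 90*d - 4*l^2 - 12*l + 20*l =-36*d^2 + d*(36 - 26*l) - 4*l^2 + 8*l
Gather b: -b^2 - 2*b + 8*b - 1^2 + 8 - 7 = -b^2 + 6*b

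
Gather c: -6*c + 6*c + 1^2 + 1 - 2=0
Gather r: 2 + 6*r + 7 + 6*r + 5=12*r + 14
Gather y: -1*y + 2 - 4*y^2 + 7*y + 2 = -4*y^2 + 6*y + 4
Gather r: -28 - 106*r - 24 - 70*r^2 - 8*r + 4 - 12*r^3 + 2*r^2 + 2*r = -12*r^3 - 68*r^2 - 112*r - 48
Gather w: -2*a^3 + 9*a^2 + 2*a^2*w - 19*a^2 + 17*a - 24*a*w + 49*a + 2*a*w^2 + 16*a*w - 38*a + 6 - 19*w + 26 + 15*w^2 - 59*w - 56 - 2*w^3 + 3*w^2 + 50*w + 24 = -2*a^3 - 10*a^2 + 28*a - 2*w^3 + w^2*(2*a + 18) + w*(2*a^2 - 8*a - 28)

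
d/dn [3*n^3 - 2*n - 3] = 9*n^2 - 2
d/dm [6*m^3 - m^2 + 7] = 2*m*(9*m - 1)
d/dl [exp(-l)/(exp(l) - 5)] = (5 - 2*exp(l))*exp(-l)/(exp(2*l) - 10*exp(l) + 25)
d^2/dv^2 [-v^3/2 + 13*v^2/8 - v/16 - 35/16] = 13/4 - 3*v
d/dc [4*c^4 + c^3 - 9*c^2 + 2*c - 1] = 16*c^3 + 3*c^2 - 18*c + 2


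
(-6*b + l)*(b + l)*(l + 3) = -6*b^2*l - 18*b^2 - 5*b*l^2 - 15*b*l + l^3 + 3*l^2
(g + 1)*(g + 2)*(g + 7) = g^3 + 10*g^2 + 23*g + 14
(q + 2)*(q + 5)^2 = q^3 + 12*q^2 + 45*q + 50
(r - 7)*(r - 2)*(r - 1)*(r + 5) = r^4 - 5*r^3 - 27*r^2 + 101*r - 70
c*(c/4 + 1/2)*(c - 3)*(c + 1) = c^4/4 - 7*c^2/4 - 3*c/2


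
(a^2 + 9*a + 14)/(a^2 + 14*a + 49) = (a + 2)/(a + 7)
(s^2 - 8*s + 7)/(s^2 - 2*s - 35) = (s - 1)/(s + 5)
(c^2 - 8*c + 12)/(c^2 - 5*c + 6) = (c - 6)/(c - 3)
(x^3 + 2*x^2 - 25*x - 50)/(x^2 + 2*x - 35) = (x^2 + 7*x + 10)/(x + 7)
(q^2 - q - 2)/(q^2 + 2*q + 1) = (q - 2)/(q + 1)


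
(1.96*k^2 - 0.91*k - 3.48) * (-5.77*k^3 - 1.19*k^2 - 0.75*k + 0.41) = -11.3092*k^5 + 2.9183*k^4 + 19.6925*k^3 + 5.6273*k^2 + 2.2369*k - 1.4268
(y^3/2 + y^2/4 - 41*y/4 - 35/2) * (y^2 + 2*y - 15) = y^5/2 + 5*y^4/4 - 69*y^3/4 - 167*y^2/4 + 475*y/4 + 525/2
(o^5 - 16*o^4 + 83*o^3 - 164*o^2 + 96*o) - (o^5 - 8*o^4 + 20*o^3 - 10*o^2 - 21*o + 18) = -8*o^4 + 63*o^3 - 154*o^2 + 117*o - 18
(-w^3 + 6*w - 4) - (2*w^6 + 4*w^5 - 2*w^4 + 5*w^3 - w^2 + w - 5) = -2*w^6 - 4*w^5 + 2*w^4 - 6*w^3 + w^2 + 5*w + 1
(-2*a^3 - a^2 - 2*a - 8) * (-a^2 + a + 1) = 2*a^5 - a^4 - a^3 + 5*a^2 - 10*a - 8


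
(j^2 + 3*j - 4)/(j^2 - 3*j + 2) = (j + 4)/(j - 2)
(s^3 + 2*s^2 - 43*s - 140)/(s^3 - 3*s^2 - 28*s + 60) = (s^2 - 3*s - 28)/(s^2 - 8*s + 12)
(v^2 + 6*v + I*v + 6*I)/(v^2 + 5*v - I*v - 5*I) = (v^2 + v*(6 + I) + 6*I)/(v^2 + v*(5 - I) - 5*I)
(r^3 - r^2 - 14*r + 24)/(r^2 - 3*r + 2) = (r^2 + r - 12)/(r - 1)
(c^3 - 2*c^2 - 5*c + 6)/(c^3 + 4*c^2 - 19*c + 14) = (c^2 - c - 6)/(c^2 + 5*c - 14)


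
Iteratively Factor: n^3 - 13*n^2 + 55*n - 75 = (n - 5)*(n^2 - 8*n + 15) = (n - 5)*(n - 3)*(n - 5)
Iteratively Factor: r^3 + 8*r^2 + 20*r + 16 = (r + 2)*(r^2 + 6*r + 8) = (r + 2)^2*(r + 4)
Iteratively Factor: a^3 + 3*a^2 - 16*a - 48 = (a + 3)*(a^2 - 16) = (a + 3)*(a + 4)*(a - 4)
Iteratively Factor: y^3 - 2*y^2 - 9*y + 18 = (y + 3)*(y^2 - 5*y + 6) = (y - 3)*(y + 3)*(y - 2)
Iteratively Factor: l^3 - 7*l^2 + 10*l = (l)*(l^2 - 7*l + 10) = l*(l - 5)*(l - 2)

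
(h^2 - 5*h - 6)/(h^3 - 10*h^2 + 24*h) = (h + 1)/(h*(h - 4))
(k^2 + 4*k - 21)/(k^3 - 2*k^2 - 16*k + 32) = (k^2 + 4*k - 21)/(k^3 - 2*k^2 - 16*k + 32)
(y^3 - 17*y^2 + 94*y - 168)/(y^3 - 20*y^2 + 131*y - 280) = (y^2 - 10*y + 24)/(y^2 - 13*y + 40)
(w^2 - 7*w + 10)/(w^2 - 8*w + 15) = (w - 2)/(w - 3)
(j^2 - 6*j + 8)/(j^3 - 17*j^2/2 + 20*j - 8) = 2*(j - 2)/(2*j^2 - 9*j + 4)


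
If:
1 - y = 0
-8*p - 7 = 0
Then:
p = -7/8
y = 1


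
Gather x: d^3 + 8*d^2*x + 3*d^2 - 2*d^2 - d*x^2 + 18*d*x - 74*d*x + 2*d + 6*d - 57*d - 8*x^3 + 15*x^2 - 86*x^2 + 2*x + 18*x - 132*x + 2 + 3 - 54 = d^3 + d^2 - 49*d - 8*x^3 + x^2*(-d - 71) + x*(8*d^2 - 56*d - 112) - 49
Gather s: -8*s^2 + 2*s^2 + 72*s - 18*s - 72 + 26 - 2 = -6*s^2 + 54*s - 48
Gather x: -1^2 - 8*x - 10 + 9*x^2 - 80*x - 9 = 9*x^2 - 88*x - 20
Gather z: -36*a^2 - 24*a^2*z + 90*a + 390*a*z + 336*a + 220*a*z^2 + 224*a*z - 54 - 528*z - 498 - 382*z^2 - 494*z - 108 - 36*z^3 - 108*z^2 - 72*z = -36*a^2 + 426*a - 36*z^3 + z^2*(220*a - 490) + z*(-24*a^2 + 614*a - 1094) - 660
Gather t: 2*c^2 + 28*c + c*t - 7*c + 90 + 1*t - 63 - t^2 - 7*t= 2*c^2 + 21*c - t^2 + t*(c - 6) + 27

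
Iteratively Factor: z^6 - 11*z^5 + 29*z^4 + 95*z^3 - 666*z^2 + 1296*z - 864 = (z - 2)*(z^5 - 9*z^4 + 11*z^3 + 117*z^2 - 432*z + 432) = (z - 2)*(z + 4)*(z^4 - 13*z^3 + 63*z^2 - 135*z + 108) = (z - 3)*(z - 2)*(z + 4)*(z^3 - 10*z^2 + 33*z - 36) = (z - 4)*(z - 3)*(z - 2)*(z + 4)*(z^2 - 6*z + 9) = (z - 4)*(z - 3)^2*(z - 2)*(z + 4)*(z - 3)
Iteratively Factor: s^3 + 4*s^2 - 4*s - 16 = (s + 4)*(s^2 - 4) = (s - 2)*(s + 4)*(s + 2)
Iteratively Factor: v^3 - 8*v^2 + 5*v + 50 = (v + 2)*(v^2 - 10*v + 25) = (v - 5)*(v + 2)*(v - 5)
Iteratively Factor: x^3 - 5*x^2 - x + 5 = (x + 1)*(x^2 - 6*x + 5) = (x - 1)*(x + 1)*(x - 5)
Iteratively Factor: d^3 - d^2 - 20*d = (d + 4)*(d^2 - 5*d) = (d - 5)*(d + 4)*(d)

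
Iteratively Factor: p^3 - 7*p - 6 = (p + 1)*(p^2 - p - 6) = (p - 3)*(p + 1)*(p + 2)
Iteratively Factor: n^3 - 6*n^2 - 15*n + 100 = (n - 5)*(n^2 - n - 20) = (n - 5)*(n + 4)*(n - 5)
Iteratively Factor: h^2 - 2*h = (h - 2)*(h)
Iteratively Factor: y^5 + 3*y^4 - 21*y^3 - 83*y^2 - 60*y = (y)*(y^4 + 3*y^3 - 21*y^2 - 83*y - 60) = y*(y + 4)*(y^3 - y^2 - 17*y - 15) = y*(y + 3)*(y + 4)*(y^2 - 4*y - 5) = y*(y - 5)*(y + 3)*(y + 4)*(y + 1)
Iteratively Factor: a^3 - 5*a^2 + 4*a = (a)*(a^2 - 5*a + 4) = a*(a - 4)*(a - 1)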